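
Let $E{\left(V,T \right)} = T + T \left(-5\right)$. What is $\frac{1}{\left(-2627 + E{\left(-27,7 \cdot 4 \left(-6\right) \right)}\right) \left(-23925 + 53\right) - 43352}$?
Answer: $\frac{1}{46626408} \approx 2.1447 \cdot 10^{-8}$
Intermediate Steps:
$E{\left(V,T \right)} = - 4 T$ ($E{\left(V,T \right)} = T - 5 T = - 4 T$)
$\frac{1}{\left(-2627 + E{\left(-27,7 \cdot 4 \left(-6\right) \right)}\right) \left(-23925 + 53\right) - 43352} = \frac{1}{\left(-2627 - 4 \cdot 7 \cdot 4 \left(-6\right)\right) \left(-23925 + 53\right) - 43352} = \frac{1}{\left(-2627 - 4 \cdot 28 \left(-6\right)\right) \left(-23872\right) - 43352} = \frac{1}{\left(-2627 - -672\right) \left(-23872\right) - 43352} = \frac{1}{\left(-2627 + 672\right) \left(-23872\right) - 43352} = \frac{1}{\left(-1955\right) \left(-23872\right) - 43352} = \frac{1}{46669760 - 43352} = \frac{1}{46626408}$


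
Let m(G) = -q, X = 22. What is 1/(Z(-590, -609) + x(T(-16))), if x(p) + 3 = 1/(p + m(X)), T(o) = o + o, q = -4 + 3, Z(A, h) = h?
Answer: -31/18973 ≈ -0.0016339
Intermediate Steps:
q = -1
m(G) = 1 (m(G) = -1*(-1) = 1)
T(o) = 2*o
x(p) = -3 + 1/(1 + p) (x(p) = -3 + 1/(p + 1) = -3 + 1/(1 + p))
1/(Z(-590, -609) + x(T(-16))) = 1/(-609 + (-2 - 6*(-16))/(1 + 2*(-16))) = 1/(-609 + (-2 - 3*(-32))/(1 - 32)) = 1/(-609 + (-2 + 96)/(-31)) = 1/(-609 - 1/31*94) = 1/(-609 - 94/31) = 1/(-18973/31) = -31/18973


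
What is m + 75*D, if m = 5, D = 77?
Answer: 5780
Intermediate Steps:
m + 75*D = 5 + 75*77 = 5 + 5775 = 5780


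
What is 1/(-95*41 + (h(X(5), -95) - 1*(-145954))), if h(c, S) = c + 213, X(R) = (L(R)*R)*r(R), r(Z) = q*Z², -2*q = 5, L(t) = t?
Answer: 2/281419 ≈ 7.1068e-6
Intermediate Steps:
q = -5/2 (q = -½*5 = -5/2 ≈ -2.5000)
r(Z) = -5*Z²/2
X(R) = -5*R⁴/2 (X(R) = (R*R)*(-5*R²/2) = R²*(-5*R²/2) = -5*R⁴/2)
h(c, S) = 213 + c
1/(-95*41 + (h(X(5), -95) - 1*(-145954))) = 1/(-95*41 + ((213 - 5/2*5⁴) - 1*(-145954))) = 1/(-3895 + ((213 - 5/2*625) + 145954)) = 1/(-3895 + ((213 - 3125/2) + 145954)) = 1/(-3895 + (-2699/2 + 145954)) = 1/(-3895 + 289209/2) = 1/(281419/2) = 2/281419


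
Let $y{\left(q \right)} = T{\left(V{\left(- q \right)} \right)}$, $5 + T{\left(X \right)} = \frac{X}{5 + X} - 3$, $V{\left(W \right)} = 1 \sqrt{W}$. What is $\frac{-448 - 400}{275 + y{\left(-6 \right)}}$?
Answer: $- \frac{1432272}{450427} + \frac{4240 \sqrt{6}}{1351281} \approx -3.1721$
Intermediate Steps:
$V{\left(W \right)} = \sqrt{W}$
$T{\left(X \right)} = -8 + \frac{X}{5 + X}$ ($T{\left(X \right)} = -5 + \left(\frac{X}{5 + X} - 3\right) = -5 + \left(-3 + \frac{X}{5 + X}\right) = -8 + \frac{X}{5 + X}$)
$y{\left(q \right)} = \frac{-40 - 7 \sqrt{- q}}{5 + \sqrt{- q}}$
$\frac{-448 - 400}{275 + y{\left(-6 \right)}} = \frac{-448 - 400}{275 + \frac{-40 - 7 \sqrt{\left(-1\right) \left(-6\right)}}{5 + \sqrt{\left(-1\right) \left(-6\right)}}} = - \frac{848}{275 + \frac{-40 - 7 \sqrt{6}}{5 + \sqrt{6}}}$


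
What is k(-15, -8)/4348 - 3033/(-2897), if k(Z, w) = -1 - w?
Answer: 13207763/12596156 ≈ 1.0486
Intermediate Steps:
k(-15, -8)/4348 - 3033/(-2897) = (-1 - 1*(-8))/4348 - 3033/(-2897) = (-1 + 8)*(1/4348) - 3033*(-1/2897) = 7*(1/4348) + 3033/2897 = 7/4348 + 3033/2897 = 13207763/12596156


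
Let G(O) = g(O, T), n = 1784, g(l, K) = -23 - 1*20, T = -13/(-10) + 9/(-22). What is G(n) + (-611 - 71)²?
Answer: 465081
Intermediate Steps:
T = 49/55 (T = -13*(-⅒) + 9*(-1/22) = 13/10 - 9/22 = 49/55 ≈ 0.89091)
g(l, K) = -43 (g(l, K) = -23 - 20 = -43)
G(O) = -43
G(n) + (-611 - 71)² = -43 + (-611 - 71)² = -43 + (-682)² = -43 + 465124 = 465081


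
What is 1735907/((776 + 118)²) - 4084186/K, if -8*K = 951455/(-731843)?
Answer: -19111220467372319939/760437088380 ≈ -2.5132e+7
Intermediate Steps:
K = 951455/5854744 (K = -951455/(8*(-731843)) = -951455*(-1)/(8*731843) = -⅛*(-951455/731843) = 951455/5854744 ≈ 0.16251)
1735907/((776 + 118)²) - 4084186/K = 1735907/((776 + 118)²) - 4084186/951455/5854744 = 1735907/(894²) - 4084186*5854744/951455 = 1735907/799236 - 23911863478384/951455 = -19111220467372319939/760437088380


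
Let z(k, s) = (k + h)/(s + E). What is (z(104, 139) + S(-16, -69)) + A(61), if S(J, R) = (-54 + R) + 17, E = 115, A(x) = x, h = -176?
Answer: -5751/127 ≈ -45.283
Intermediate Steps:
z(k, s) = (-176 + k)/(115 + s) (z(k, s) = (k - 176)/(s + 115) = (-176 + k)/(115 + s))
S(J, R) = -37 + R
(z(104, 139) + S(-16, -69)) + A(61) = ((-176 + 104)/(115 + 139) + (-37 - 69)) + 61 = (-72/254 - 106) + 61 = ((1/254)*(-72) - 106) + 61 = (-36/127 - 106) + 61 = -13498/127 + 61 = -5751/127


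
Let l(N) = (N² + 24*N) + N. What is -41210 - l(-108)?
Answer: -50174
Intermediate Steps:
l(N) = N² + 25*N
-41210 - l(-108) = -41210 - (-108)*(25 - 108) = -41210 - (-108)*(-83) = -41210 - 1*8964 = -41210 - 8964 = -50174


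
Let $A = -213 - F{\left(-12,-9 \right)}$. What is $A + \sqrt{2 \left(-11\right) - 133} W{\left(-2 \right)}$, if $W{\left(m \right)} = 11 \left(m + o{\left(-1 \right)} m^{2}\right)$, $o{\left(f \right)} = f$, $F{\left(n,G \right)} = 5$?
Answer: $-218 - 66 i \sqrt{155} \approx -218.0 - 821.69 i$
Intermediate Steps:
$A = -218$ ($A = -213 - 5 = -218$)
$W{\left(m \right)} = - 11 m^{2} + 11 m$ ($W{\left(m \right)} = 11 \left(m - m^{2}\right) = - 11 m^{2} + 11 m$)
$A + \sqrt{2 \left(-11\right) - 133} W{\left(-2 \right)} = -218 + \sqrt{2 \left(-11\right) - 133} \cdot 11 \left(-2\right) \left(1 - -2\right) = -218 + \sqrt{-22 - 133} \cdot 11 \left(-2\right) \left(1 + 2\right) = -218 + \sqrt{-155} \cdot 11 \left(-2\right) 3 = -218 + i \sqrt{155} \left(-66\right) = -218 - 66 i \sqrt{155}$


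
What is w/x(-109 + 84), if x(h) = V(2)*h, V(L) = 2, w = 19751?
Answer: -19751/50 ≈ -395.02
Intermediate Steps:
x(h) = 2*h
w/x(-109 + 84) = 19751/((2*(-109 + 84))) = 19751/((2*(-25))) = 19751/(-50) = 19751*(-1/50) = -19751/50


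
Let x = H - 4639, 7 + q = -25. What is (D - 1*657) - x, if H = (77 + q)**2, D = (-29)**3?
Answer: -22432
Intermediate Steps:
q = -32 (q = -7 - 25 = -32)
D = -24389
H = 2025 (H = (77 - 32)**2 = 45**2 = 2025)
x = -2614 (x = 2025 - 4639 = -2614)
(D - 1*657) - x = (-24389 - 1*657) - 1*(-2614) = (-24389 - 657) + 2614 = -25046 + 2614 = -22432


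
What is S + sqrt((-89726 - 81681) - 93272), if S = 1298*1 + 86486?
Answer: 87784 + I*sqrt(264679) ≈ 87784.0 + 514.47*I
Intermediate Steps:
S = 87784 (S = 1298 + 86486 = 87784)
S + sqrt((-89726 - 81681) - 93272) = 87784 + sqrt((-89726 - 81681) - 93272) = 87784 + sqrt(-171407 - 93272) = 87784 + sqrt(-264679) = 87784 + I*sqrt(264679)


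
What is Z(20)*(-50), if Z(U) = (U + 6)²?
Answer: -33800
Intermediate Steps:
Z(U) = (6 + U)²
Z(20)*(-50) = (6 + 20)²*(-50) = 26²*(-50) = 676*(-50) = -33800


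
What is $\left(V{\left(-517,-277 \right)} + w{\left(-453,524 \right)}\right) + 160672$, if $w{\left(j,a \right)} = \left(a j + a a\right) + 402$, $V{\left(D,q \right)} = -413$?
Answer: $197865$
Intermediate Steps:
$w{\left(j,a \right)} = 402 + a^{2} + a j$ ($w{\left(j,a \right)} = \left(a j + a^{2}\right) + 402 = \left(a^{2} + a j\right) + 402 = 402 + a^{2} + a j$)
$\left(V{\left(-517,-277 \right)} + w{\left(-453,524 \right)}\right) + 160672 = \left(-413 + \left(402 + 524^{2} + 524 \left(-453\right)\right)\right) + 160672 = \left(-413 + \left(402 + 274576 - 237372\right)\right) + 160672 = \left(-413 + 37606\right) + 160672 = 37193 + 160672 = 197865$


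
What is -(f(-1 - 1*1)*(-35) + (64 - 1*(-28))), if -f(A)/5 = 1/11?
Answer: -1187/11 ≈ -107.91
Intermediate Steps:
f(A) = -5/11
-(f(-1 - 1*1)*(-35) + (64 - 1*(-28))) = -(-5/11*(-35) + (64 - 1*(-28))) = -(175/11 + (64 + 28)) = -(175/11 + 92) = -1*1187/11 = -1187/11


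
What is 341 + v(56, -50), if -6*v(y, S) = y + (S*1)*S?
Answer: -85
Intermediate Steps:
v(y, S) = -y/6 - S**2/6 (v(y, S) = -(y + (S*1)*S)/6 = -(y + S*S)/6 = -(y + S**2)/6 = -y/6 - S**2/6)
341 + v(56, -50) = 341 + (-1/6*56 - 1/6*(-50)**2) = 341 + (-28/3 - 1/6*2500) = 341 + (-28/3 - 1250/3) = 341 - 426 = -85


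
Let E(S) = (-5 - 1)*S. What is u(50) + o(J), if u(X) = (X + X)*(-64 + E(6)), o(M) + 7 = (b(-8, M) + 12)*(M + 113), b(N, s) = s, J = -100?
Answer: -11151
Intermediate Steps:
E(S) = -6*S
o(M) = -7 + (12 + M)*(113 + M) (o(M) = -7 + (M + 12)*(M + 113) = -7 + (12 + M)*(113 + M))
u(X) = -200*X (u(X) = (X + X)*(-64 - 6*6) = (2*X)*(-64 - 36) = (2*X)*(-100) = -200*X)
u(50) + o(J) = -200*50 + (1349 + (-100)² + 125*(-100)) = -10000 + (1349 + 10000 - 12500) = -10000 - 1151 = -11151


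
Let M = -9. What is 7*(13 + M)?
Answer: 28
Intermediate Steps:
7*(13 + M) = 7*(13 - 9) = 7*4 = 28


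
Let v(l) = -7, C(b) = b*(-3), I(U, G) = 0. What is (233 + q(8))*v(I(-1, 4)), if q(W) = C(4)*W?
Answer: -959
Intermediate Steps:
C(b) = -3*b
q(W) = -12*W (q(W) = (-3*4)*W = -12*W)
(233 + q(8))*v(I(-1, 4)) = (233 - 12*8)*(-7) = (233 - 96)*(-7) = 137*(-7) = -959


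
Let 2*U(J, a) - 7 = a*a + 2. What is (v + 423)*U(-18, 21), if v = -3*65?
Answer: 51300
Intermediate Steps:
v = -195
U(J, a) = 9/2 + a²/2 (U(J, a) = 7/2 + (a*a + 2)/2 = 7/2 + (a² + 2)/2 = 7/2 + (2 + a²)/2 = 7/2 + (1 + a²/2) = 9/2 + a²/2)
(v + 423)*U(-18, 21) = (-195 + 423)*(9/2 + (½)*21²) = 228*(9/2 + (½)*441) = 228*(9/2 + 441/2) = 228*225 = 51300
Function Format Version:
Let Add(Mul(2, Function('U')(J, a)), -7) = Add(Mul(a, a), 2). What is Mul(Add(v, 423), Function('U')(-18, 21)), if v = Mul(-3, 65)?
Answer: 51300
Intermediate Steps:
v = -195
Function('U')(J, a) = Add(Rational(9, 2), Mul(Rational(1, 2), Pow(a, 2))) (Function('U')(J, a) = Add(Rational(7, 2), Mul(Rational(1, 2), Add(Mul(a, a), 2))) = Add(Rational(7, 2), Mul(Rational(1, 2), Add(Pow(a, 2), 2))) = Add(Rational(7, 2), Mul(Rational(1, 2), Add(2, Pow(a, 2)))) = Add(Rational(7, 2), Add(1, Mul(Rational(1, 2), Pow(a, 2)))) = Add(Rational(9, 2), Mul(Rational(1, 2), Pow(a, 2))))
Mul(Add(v, 423), Function('U')(-18, 21)) = Mul(Add(-195, 423), Add(Rational(9, 2), Mul(Rational(1, 2), Pow(21, 2)))) = Mul(228, Add(Rational(9, 2), Mul(Rational(1, 2), 441))) = Mul(228, Add(Rational(9, 2), Rational(441, 2))) = Mul(228, 225) = 51300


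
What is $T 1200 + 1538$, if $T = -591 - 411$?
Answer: $-1200862$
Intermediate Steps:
$T = -1002$ ($T = -591 - 411 = -1002$)
$T 1200 + 1538 = \left(-1002\right) 1200 + 1538 = -1202400 + 1538 = -1200862$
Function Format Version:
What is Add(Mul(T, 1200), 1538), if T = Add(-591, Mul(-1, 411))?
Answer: -1200862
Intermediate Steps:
T = -1002 (T = Add(-591, -411) = -1002)
Add(Mul(T, 1200), 1538) = Add(Mul(-1002, 1200), 1538) = Add(-1202400, 1538) = -1200862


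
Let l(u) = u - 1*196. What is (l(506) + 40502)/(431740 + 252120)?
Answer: 10203/170965 ≈ 0.059679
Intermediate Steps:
l(u) = -196 + u (l(u) = u - 196 = -196 + u)
(l(506) + 40502)/(431740 + 252120) = ((-196 + 506) + 40502)/(431740 + 252120) = (310 + 40502)/683860 = 40812*(1/683860) = 10203/170965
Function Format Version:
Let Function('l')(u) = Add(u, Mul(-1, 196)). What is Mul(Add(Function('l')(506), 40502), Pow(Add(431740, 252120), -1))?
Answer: Rational(10203, 170965) ≈ 0.059679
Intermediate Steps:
Function('l')(u) = Add(-196, u) (Function('l')(u) = Add(u, -196) = Add(-196, u))
Mul(Add(Function('l')(506), 40502), Pow(Add(431740, 252120), -1)) = Mul(Add(Add(-196, 506), 40502), Pow(Add(431740, 252120), -1)) = Mul(Add(310, 40502), Pow(683860, -1)) = Mul(40812, Rational(1, 683860)) = Rational(10203, 170965)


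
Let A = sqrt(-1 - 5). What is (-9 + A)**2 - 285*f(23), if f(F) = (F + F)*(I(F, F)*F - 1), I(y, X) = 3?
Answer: -891480 + (9 - I*sqrt(6))**2 ≈ -8.9141e+5 - 44.091*I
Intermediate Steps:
A = I*sqrt(6) (A = sqrt(-6) = I*sqrt(6) ≈ 2.4495*I)
f(F) = 2*F*(-1 + 3*F) (f(F) = (F + F)*(3*F - 1) = (2*F)*(-1 + 3*F) = 2*F*(-1 + 3*F))
(-9 + A)**2 - 285*f(23) = (-9 + I*sqrt(6))**2 - 570*23*(-1 + 3*23) = (-9 + I*sqrt(6))**2 - 570*23*(-1 + 69) = (-9 + I*sqrt(6))**2 - 570*23*68 = (-9 + I*sqrt(6))**2 - 285*3128 = (-9 + I*sqrt(6))**2 - 891480 = -891480 + (-9 + I*sqrt(6))**2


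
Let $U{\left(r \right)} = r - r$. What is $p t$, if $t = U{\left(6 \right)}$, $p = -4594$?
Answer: $0$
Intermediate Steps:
$U{\left(r \right)} = 0$
$t = 0$
$p t = \left(-4594\right) 0 = 0$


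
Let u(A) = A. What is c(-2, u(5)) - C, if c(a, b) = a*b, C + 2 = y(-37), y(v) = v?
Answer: 29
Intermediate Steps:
C = -39 (C = -2 - 37 = -39)
c(-2, u(5)) - C = -2*5 - 1*(-39) = -10 + 39 = 29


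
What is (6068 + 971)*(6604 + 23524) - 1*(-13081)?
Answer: 212084073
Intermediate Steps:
(6068 + 971)*(6604 + 23524) - 1*(-13081) = 7039*30128 + 13081 = 212070992 + 13081 = 212084073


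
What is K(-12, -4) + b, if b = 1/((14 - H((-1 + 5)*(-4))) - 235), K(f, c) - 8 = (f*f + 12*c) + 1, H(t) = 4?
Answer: 23624/225 ≈ 105.00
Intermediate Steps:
K(f, c) = 9 + f² + 12*c (K(f, c) = 8 + ((f*f + 12*c) + 1) = 8 + ((f² + 12*c) + 1) = 8 + (1 + f² + 12*c) = 9 + f² + 12*c)
b = -1/225 (b = 1/((14 - 1*4) - 235) = 1/((14 - 4) - 235) = 1/(10 - 235) = 1/(-225) = -1/225 ≈ -0.0044444)
K(-12, -4) + b = (9 + (-12)² + 12*(-4)) - 1/225 = (9 + 144 - 48) - 1/225 = 105 - 1/225 = 23624/225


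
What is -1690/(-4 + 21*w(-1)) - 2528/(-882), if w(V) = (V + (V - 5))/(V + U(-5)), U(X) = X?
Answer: -1438756/18081 ≈ -79.573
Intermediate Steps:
w(V) = (-5 + 2*V)/(-5 + V) (w(V) = (V + (V - 5))/(V - 5) = (V + (-5 + V))/(-5 + V) = (-5 + 2*V)/(-5 + V))
-1690/(-4 + 21*w(-1)) - 2528/(-882) = -1690/(-4 + 21*((-5 + 2*(-1))/(-5 - 1))) - 2528/(-882) = -1690/(-4 + 21*((-5 - 2)/(-6))) - 2528*(-1/882) = -1690/(-4 + 21*(-1/6*(-7))) + 1264/441 = -1690/(-4 + 21*(7/6)) + 1264/441 = -1690/(-4 + 49/2) + 1264/441 = -1690/41/2 + 1264/441 = -1690*2/41 + 1264/441 = -3380/41 + 1264/441 = -1438756/18081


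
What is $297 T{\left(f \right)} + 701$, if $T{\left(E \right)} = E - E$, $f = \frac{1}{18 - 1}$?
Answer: $701$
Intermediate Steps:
$f = \frac{1}{17} \approx 0.058824$
$T{\left(E \right)} = 0$
$297 T{\left(f \right)} + 701 = 297 \cdot 0 + 701 = 0 + 701 = 701$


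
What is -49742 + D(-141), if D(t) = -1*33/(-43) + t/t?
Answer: -2138830/43 ≈ -49740.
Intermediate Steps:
D(t) = 76/43 (D(t) = -33*(-1/43) + 1 = 33/43 + 1 = 76/43)
-49742 + D(-141) = -49742 + 76/43 = -2138830/43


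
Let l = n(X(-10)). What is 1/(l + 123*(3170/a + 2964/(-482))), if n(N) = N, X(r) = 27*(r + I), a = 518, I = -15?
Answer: -62419/42360744 ≈ -0.0014735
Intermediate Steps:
X(r) = -405 + 27*r (X(r) = 27*(r - 15) = 27*(-15 + r) = -405 + 27*r)
l = -675 (l = -405 + 27*(-10) = -405 - 270 = -675)
1/(l + 123*(3170/a + 2964/(-482))) = 1/(-675 + 123*(3170/518 + 2964/(-482))) = 1/(-675 + 123*(3170*(1/518) + 2964*(-1/482))) = 1/(-675 + 123*(1585/259 - 1482/241)) = 1/(-675 + 123*(-1853/62419)) = 1/(-675 - 227919/62419) = 1/(-42360744/62419) = -62419/42360744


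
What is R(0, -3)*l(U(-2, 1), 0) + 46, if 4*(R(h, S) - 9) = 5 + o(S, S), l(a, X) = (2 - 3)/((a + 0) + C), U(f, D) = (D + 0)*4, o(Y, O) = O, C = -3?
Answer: 73/2 ≈ 36.500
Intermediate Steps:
U(f, D) = 4*D (U(f, D) = D*4 = 4*D)
l(a, X) = -1/(-3 + a) (l(a, X) = (2 - 3)/((a + 0) - 3) = -1/(a - 3) = -1/(-3 + a))
R(h, S) = 41/4 + S/4 (R(h, S) = 9 + (5 + S)/4 = 9 + (5/4 + S/4) = 41/4 + S/4)
R(0, -3)*l(U(-2, 1), 0) + 46 = (41/4 + (1/4)*(-3))*(-1/(-3 + 4*1)) + 46 = (41/4 - 3/4)*(-1/(-3 + 4)) + 46 = 19*(-1/1)/2 + 46 = 19*(-1*1)/2 + 46 = (19/2)*(-1) + 46 = -19/2 + 46 = 73/2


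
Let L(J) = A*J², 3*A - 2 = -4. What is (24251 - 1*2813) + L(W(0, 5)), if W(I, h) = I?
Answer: 21438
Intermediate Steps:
A = -⅔ (A = ⅔ + (⅓)*(-4) = ⅔ - 4/3 = -⅔ ≈ -0.66667)
L(J) = -2*J²/3
(24251 - 1*2813) + L(W(0, 5)) = (24251 - 1*2813) - ⅔*0² = (24251 - 2813) - ⅔*0 = 21438 + 0 = 21438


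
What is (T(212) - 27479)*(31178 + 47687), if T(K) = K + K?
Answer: -2133692575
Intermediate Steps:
T(K) = 2*K
(T(212) - 27479)*(31178 + 47687) = (2*212 - 27479)*(31178 + 47687) = (424 - 27479)*78865 = -27055*78865 = -2133692575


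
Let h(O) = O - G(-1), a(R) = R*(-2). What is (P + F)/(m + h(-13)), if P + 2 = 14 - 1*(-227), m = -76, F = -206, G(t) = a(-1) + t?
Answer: -11/30 ≈ -0.36667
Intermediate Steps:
a(R) = -2*R
G(t) = 2 + t (G(t) = -2*(-1) + t = 2 + t)
h(O) = -1 + O (h(O) = O - (2 - 1) = O - 1*1 = O - 1 = -1 + O)
P = 239 (P = -2 + (14 - 1*(-227)) = -2 + (14 + 227) = -2 + 241 = 239)
(P + F)/(m + h(-13)) = (239 - 206)/(-76 + (-1 - 13)) = 33/(-76 - 14) = 33/(-90) = 33*(-1/90) = -11/30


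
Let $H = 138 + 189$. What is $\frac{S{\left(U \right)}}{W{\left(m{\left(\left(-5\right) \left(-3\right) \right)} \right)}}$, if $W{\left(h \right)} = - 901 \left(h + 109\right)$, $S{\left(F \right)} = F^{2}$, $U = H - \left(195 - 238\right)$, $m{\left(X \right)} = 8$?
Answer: $- \frac{136900}{105417} \approx -1.2987$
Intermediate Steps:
$H = 327$
$U = 370$ ($U = 327 - \left(195 - 238\right) = 327 - -43 = 327 + 43 = 370$)
$W{\left(h \right)} = -98209 - 901 h$ ($W{\left(h \right)} = - 901 \left(109 + h\right) = -98209 - 901 h$)
$\frac{S{\left(U \right)}}{W{\left(m{\left(\left(-5\right) \left(-3\right) \right)} \right)}} = \frac{370^{2}}{-98209 - 7208} = \frac{136900}{-98209 - 7208} = \frac{136900}{-105417} = 136900 \left(- \frac{1}{105417}\right) = - \frac{136900}{105417}$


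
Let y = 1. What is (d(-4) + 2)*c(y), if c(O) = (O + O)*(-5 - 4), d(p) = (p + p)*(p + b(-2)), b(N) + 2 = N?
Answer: -1188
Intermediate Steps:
b(N) = -2 + N
d(p) = 2*p*(-4 + p) (d(p) = (p + p)*(p + (-2 - 2)) = (2*p)*(p - 4) = (2*p)*(-4 + p) = 2*p*(-4 + p))
c(O) = -18*O (c(O) = (2*O)*(-9) = -18*O)
(d(-4) + 2)*c(y) = (2*(-4)*(-4 - 4) + 2)*(-18*1) = (2*(-4)*(-8) + 2)*(-18) = (64 + 2)*(-18) = 66*(-18) = -1188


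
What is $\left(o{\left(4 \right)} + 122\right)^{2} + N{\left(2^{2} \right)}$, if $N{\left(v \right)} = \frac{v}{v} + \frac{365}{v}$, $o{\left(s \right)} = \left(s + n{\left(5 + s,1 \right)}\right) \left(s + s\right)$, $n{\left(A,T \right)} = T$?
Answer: $\frac{105345}{4} \approx 26336.0$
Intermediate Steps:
$o{\left(s \right)} = 2 s \left(1 + s\right)$ ($o{\left(s \right)} = \left(s + 1\right) \left(s + s\right) = \left(1 + s\right) 2 s = 2 s \left(1 + s\right)$)
$N{\left(v \right)} = 1 + \frac{365}{v}$
$\left(o{\left(4 \right)} + 122\right)^{2} + N{\left(2^{2} \right)} = \left(2 \cdot 4 \left(1 + 4\right) + 122\right)^{2} + \frac{365 + 2^{2}}{2^{2}} = \left(2 \cdot 4 \cdot 5 + 122\right)^{2} + \frac{365 + 4}{4} = \left(40 + 122\right)^{2} + \frac{1}{4} \cdot 369 = 162^{2} + \frac{369}{4} = 26244 + \frac{369}{4} = \frac{105345}{4}$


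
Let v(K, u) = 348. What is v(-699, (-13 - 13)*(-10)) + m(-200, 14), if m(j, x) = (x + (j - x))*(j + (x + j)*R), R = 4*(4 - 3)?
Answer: 189148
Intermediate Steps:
R = 4 (R = 4*1 = 4)
m(j, x) = j*(4*x + 5*j) (m(j, x) = (x + (j - x))*(j + (x + j)*4) = j*(j + (j + x)*4) = j*(j + (4*j + 4*x)) = j*(4*x + 5*j))
v(-699, (-13 - 13)*(-10)) + m(-200, 14) = 348 - 200*(4*14 + 5*(-200)) = 348 - 200*(56 - 1000) = 348 - 200*(-944) = 348 + 188800 = 189148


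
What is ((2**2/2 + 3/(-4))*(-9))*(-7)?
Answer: 315/4 ≈ 78.750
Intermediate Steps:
((2**2/2 + 3/(-4))*(-9))*(-7) = ((4*(1/2) + 3*(-1/4))*(-9))*(-7) = ((2 - 3/4)*(-9))*(-7) = ((5/4)*(-9))*(-7) = -45/4*(-7) = 315/4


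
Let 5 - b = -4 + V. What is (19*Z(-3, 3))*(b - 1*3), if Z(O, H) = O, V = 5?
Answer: -57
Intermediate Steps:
b = 4 (b = 5 - (-4 + 5) = 5 - 1*1 = 5 - 1 = 4)
(19*Z(-3, 3))*(b - 1*3) = (19*(-3))*(4 - 1*3) = -57*(4 - 3) = -57*1 = -57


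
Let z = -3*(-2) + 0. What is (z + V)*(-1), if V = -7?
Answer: 1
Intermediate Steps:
z = 6 (z = 6 + 0 = 6)
(z + V)*(-1) = (6 - 7)*(-1) = -1*(-1) = 1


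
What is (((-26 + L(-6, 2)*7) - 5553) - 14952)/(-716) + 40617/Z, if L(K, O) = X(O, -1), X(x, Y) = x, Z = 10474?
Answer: 121988415/3749692 ≈ 32.533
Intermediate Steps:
L(K, O) = O
(((-26 + L(-6, 2)*7) - 5553) - 14952)/(-716) + 40617/Z = (((-26 + 2*7) - 5553) - 14952)/(-716) + 40617/10474 = (((-26 + 14) - 5553) - 14952)*(-1/716) + 40617*(1/10474) = ((-12 - 5553) - 14952)*(-1/716) + 40617/10474 = (-5565 - 14952)*(-1/716) + 40617/10474 = -20517*(-1/716) + 40617/10474 = 20517/716 + 40617/10474 = 121988415/3749692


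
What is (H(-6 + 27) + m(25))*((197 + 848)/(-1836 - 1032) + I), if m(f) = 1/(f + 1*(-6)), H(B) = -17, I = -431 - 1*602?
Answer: 477153929/27246 ≈ 17513.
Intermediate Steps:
I = -1033 (I = -431 - 602 = -1033)
m(f) = 1/(-6 + f) (m(f) = 1/(f - 6) = 1/(-6 + f))
(H(-6 + 27) + m(25))*((197 + 848)/(-1836 - 1032) + I) = (-17 + 1/(-6 + 25))*((197 + 848)/(-1836 - 1032) - 1033) = (-17 + 1/19)*(1045/(-2868) - 1033) = (-17 + 1/19)*(1045*(-1/2868) - 1033) = -322*(-1045/2868 - 1033)/19 = -322/19*(-2963689/2868) = 477153929/27246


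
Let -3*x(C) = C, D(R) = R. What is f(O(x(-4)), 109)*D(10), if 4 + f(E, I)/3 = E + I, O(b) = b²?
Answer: 9610/3 ≈ 3203.3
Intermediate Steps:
x(C) = -C/3
f(E, I) = -12 + 3*E + 3*I (f(E, I) = -12 + 3*(E + I) = -12 + (3*E + 3*I) = -12 + 3*E + 3*I)
f(O(x(-4)), 109)*D(10) = (-12 + 3*(-⅓*(-4))² + 3*109)*10 = (-12 + 3*(4/3)² + 327)*10 = (-12 + 3*(16/9) + 327)*10 = (-12 + 16/3 + 327)*10 = (961/3)*10 = 9610/3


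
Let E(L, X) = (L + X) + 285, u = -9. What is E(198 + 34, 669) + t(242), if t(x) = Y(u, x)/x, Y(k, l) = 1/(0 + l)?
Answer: 69456905/58564 ≈ 1186.0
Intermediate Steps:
Y(k, l) = 1/l
t(x) = x⁻² (t(x) = 1/(x*x) = x⁻²)
E(L, X) = 285 + L + X
E(198 + 34, 669) + t(242) = (285 + (198 + 34) + 669) + 242⁻² = (285 + 232 + 669) + 1/58564 = 1186 + 1/58564 = 69456905/58564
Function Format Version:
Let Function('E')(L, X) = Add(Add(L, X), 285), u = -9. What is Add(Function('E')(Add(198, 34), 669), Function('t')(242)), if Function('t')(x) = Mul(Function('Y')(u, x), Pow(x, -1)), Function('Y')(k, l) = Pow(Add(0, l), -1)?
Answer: Rational(69456905, 58564) ≈ 1186.0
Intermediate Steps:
Function('Y')(k, l) = Pow(l, -1)
Function('t')(x) = Pow(x, -2) (Function('t')(x) = Mul(Pow(x, -1), Pow(x, -1)) = Pow(x, -2))
Function('E')(L, X) = Add(285, L, X)
Add(Function('E')(Add(198, 34), 669), Function('t')(242)) = Add(Add(285, Add(198, 34), 669), Pow(242, -2)) = Add(Add(285, 232, 669), Rational(1, 58564)) = Add(1186, Rational(1, 58564)) = Rational(69456905, 58564)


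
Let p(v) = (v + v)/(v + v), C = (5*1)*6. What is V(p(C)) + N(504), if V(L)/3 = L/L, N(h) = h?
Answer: 507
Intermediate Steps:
C = 30 (C = 5*6 = 30)
p(v) = 1 (p(v) = (2*v)/((2*v)) = (2*v)*(1/(2*v)) = 1)
V(L) = 3 (V(L) = 3*(L/L) = 3*1 = 3)
V(p(C)) + N(504) = 3 + 504 = 507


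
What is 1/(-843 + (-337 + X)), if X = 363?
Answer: -1/817 ≈ -0.0012240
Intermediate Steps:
1/(-843 + (-337 + X)) = 1/(-843 + (-337 + 363)) = 1/(-843 + 26) = 1/(-817) = -1/817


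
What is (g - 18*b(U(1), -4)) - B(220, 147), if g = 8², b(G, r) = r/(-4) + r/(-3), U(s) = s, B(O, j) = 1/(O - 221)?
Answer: 23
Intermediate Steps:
B(O, j) = 1/(-221 + O)
b(G, r) = -7*r/12 (b(G, r) = r*(-¼) + r*(-⅓) = -r/4 - r/3 = -7*r/12)
g = 64
(g - 18*b(U(1), -4)) - B(220, 147) = (64 - (-21)*(-4)/2) - 1/(-221 + 220) = (64 - 18*7/3) - 1/(-1) = (64 - 42) - 1*(-1) = 22 + 1 = 23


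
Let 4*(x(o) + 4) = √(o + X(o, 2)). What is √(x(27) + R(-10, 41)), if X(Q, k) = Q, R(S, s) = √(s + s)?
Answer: √(-16 + 3*√6 + 4*√82)/2 ≈ 2.6254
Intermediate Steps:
R(S, s) = √2*√s (R(S, s) = √(2*s) = √2*√s)
x(o) = -4 + √2*√o/4 (x(o) = -4 + √(o + o)/4 = -4 + √(2*o)/4 = -4 + (√2*√o)/4 = -4 + √2*√o/4)
√(x(27) + R(-10, 41)) = √((-4 + √2*√27/4) + √2*√41) = √((-4 + √2*(3*√3)/4) + √82) = √((-4 + 3*√6/4) + √82) = √(-4 + √82 + 3*√6/4)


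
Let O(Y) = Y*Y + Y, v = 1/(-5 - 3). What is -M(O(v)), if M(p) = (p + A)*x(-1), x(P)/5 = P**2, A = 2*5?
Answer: -3165/64 ≈ -49.453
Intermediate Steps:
A = 10
v = -1/8 (v = 1/(-8) = -1/8 ≈ -0.12500)
O(Y) = Y + Y**2 (O(Y) = Y**2 + Y = Y + Y**2)
x(P) = 5*P**2
M(p) = 50 + 5*p (M(p) = (p + 10)*(5*(-1)**2) = (10 + p)*(5*1) = (10 + p)*5 = 50 + 5*p)
-M(O(v)) = -(50 + 5*(-(1 - 1/8)/8)) = -(50 + 5*(-1/8*7/8)) = -(50 + 5*(-7/64)) = -(50 - 35/64) = -1*3165/64 = -3165/64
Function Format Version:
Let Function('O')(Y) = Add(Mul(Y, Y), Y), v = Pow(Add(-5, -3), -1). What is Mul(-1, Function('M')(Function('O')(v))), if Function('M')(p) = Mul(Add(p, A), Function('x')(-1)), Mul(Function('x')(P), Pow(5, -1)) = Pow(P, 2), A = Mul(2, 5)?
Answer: Rational(-3165, 64) ≈ -49.453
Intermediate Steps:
A = 10
v = Rational(-1, 8) (v = Pow(-8, -1) = Rational(-1, 8) ≈ -0.12500)
Function('O')(Y) = Add(Y, Pow(Y, 2)) (Function('O')(Y) = Add(Pow(Y, 2), Y) = Add(Y, Pow(Y, 2)))
Function('x')(P) = Mul(5, Pow(P, 2))
Function('M')(p) = Add(50, Mul(5, p)) (Function('M')(p) = Mul(Add(p, 10), Mul(5, Pow(-1, 2))) = Mul(Add(10, p), Mul(5, 1)) = Mul(Add(10, p), 5) = Add(50, Mul(5, p)))
Mul(-1, Function('M')(Function('O')(v))) = Mul(-1, Add(50, Mul(5, Mul(Rational(-1, 8), Add(1, Rational(-1, 8)))))) = Mul(-1, Add(50, Mul(5, Mul(Rational(-1, 8), Rational(7, 8))))) = Mul(-1, Add(50, Mul(5, Rational(-7, 64)))) = Mul(-1, Add(50, Rational(-35, 64))) = Mul(-1, Rational(3165, 64)) = Rational(-3165, 64)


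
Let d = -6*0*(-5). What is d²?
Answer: 0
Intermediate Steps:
d = 0 (d = 0*(-5) = 0)
d² = 0² = 0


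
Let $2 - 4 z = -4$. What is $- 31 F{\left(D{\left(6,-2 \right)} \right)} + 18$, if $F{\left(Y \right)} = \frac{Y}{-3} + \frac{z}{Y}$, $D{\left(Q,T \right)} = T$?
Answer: $\frac{247}{12} \approx 20.583$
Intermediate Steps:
$z = \frac{3}{2}$ ($z = \frac{1}{2} - -1 = \frac{1}{2} + 1 = \frac{3}{2} \approx 1.5$)
$F{\left(Y \right)} = - \frac{Y}{3} + \frac{3}{2 Y}$ ($F{\left(Y \right)} = \frac{Y}{-3} + \frac{3}{2 Y} = Y \left(- \frac{1}{3}\right) + \frac{3}{2 Y} = - \frac{Y}{3} + \frac{3}{2 Y}$)
$- 31 F{\left(D{\left(6,-2 \right)} \right)} + 18 = - 31 \left(\left(- \frac{1}{3}\right) \left(-2\right) + \frac{3}{2 \left(-2\right)}\right) + 18 = - 31 \left(\frac{2}{3} + \frac{3}{2} \left(- \frac{1}{2}\right)\right) + 18 = - 31 \left(\frac{2}{3} - \frac{3}{4}\right) + 18 = \left(-31\right) \left(- \frac{1}{12}\right) + 18 = \frac{31}{12} + 18 = \frac{247}{12}$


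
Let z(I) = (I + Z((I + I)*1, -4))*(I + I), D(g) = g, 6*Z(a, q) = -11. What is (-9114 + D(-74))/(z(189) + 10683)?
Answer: -2297/20358 ≈ -0.11283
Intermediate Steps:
Z(a, q) = -11/6 (Z(a, q) = (1/6)*(-11) = -11/6)
z(I) = 2*I*(-11/6 + I) (z(I) = (I - 11/6)*(I + I) = (-11/6 + I)*(2*I) = 2*I*(-11/6 + I))
(-9114 + D(-74))/(z(189) + 10683) = (-9114 - 74)/((1/3)*189*(-11 + 6*189) + 10683) = -9188/((1/3)*189*(-11 + 1134) + 10683) = -9188/((1/3)*189*1123 + 10683) = -9188/(70749 + 10683) = -9188/81432 = -9188*1/81432 = -2297/20358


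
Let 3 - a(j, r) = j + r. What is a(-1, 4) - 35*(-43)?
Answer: 1505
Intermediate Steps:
a(j, r) = 3 - j - r (a(j, r) = 3 - (j + r) = 3 + (-j - r) = 3 - j - r)
a(-1, 4) - 35*(-43) = (3 - 1*(-1) - 1*4) - 35*(-43) = (3 + 1 - 4) + 1505 = 0 + 1505 = 1505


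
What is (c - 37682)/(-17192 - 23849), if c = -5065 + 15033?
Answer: 27714/41041 ≈ 0.67528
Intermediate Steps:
c = 9968
(c - 37682)/(-17192 - 23849) = (9968 - 37682)/(-17192 - 23849) = -27714/(-41041) = -27714*(-1/41041) = 27714/41041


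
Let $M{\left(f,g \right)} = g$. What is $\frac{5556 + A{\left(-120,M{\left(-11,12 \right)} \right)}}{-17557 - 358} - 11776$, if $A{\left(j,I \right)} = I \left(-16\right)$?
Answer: $- \frac{210972404}{17915} \approx -11776.0$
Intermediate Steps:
$A{\left(j,I \right)} = - 16 I$
$\frac{5556 + A{\left(-120,M{\left(-11,12 \right)} \right)}}{-17557 - 358} - 11776 = \frac{5556 - 192}{-17557 - 358} - 11776 = \frac{5556 - 192}{-17915} - 11776 = 5364 \left(- \frac{1}{17915}\right) - 11776 = - \frac{5364}{17915} - 11776 = - \frac{210972404}{17915}$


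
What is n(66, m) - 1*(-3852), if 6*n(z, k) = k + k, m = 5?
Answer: 11561/3 ≈ 3853.7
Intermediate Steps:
n(z, k) = k/3 (n(z, k) = (k + k)/6 = (2*k)/6 = k/3)
n(66, m) - 1*(-3852) = (⅓)*5 - 1*(-3852) = 5/3 + 3852 = 11561/3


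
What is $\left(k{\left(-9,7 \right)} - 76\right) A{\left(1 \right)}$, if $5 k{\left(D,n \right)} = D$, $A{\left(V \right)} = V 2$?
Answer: $- \frac{778}{5} \approx -155.6$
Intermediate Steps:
$A{\left(V \right)} = 2 V$
$k{\left(D,n \right)} = \frac{D}{5}$
$\left(k{\left(-9,7 \right)} - 76\right) A{\left(1 \right)} = \left(\frac{1}{5} \left(-9\right) - 76\right) 2 \cdot 1 = \left(- \frac{9}{5} - 76\right) 2 = \left(- \frac{389}{5}\right) 2 = - \frac{778}{5}$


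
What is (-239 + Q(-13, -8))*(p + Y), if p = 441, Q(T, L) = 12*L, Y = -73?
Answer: -123280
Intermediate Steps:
(-239 + Q(-13, -8))*(p + Y) = (-239 + 12*(-8))*(441 - 73) = (-239 - 96)*368 = -335*368 = -123280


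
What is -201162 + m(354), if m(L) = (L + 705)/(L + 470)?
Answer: -165756429/824 ≈ -2.0116e+5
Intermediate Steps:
m(L) = (705 + L)/(470 + L)
-201162 + m(354) = -201162 + (705 + 354)/(470 + 354) = -201162 + 1059/824 = -165756429/824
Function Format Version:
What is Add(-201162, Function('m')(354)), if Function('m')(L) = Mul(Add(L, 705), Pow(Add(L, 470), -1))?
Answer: Rational(-165756429, 824) ≈ -2.0116e+5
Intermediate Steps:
Function('m')(L) = Mul(Pow(Add(470, L), -1), Add(705, L)) (Function('m')(L) = Mul(Add(705, L), Pow(Add(470, L), -1)) = Mul(Pow(Add(470, L), -1), Add(705, L)))
Add(-201162, Function('m')(354)) = Add(-201162, Mul(Pow(Add(470, 354), -1), Add(705, 354))) = Add(-201162, Mul(Pow(824, -1), 1059)) = Add(-201162, Mul(Rational(1, 824), 1059)) = Add(-201162, Rational(1059, 824)) = Rational(-165756429, 824)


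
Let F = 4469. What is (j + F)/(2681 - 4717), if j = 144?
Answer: -4613/2036 ≈ -2.2657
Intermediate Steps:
(j + F)/(2681 - 4717) = (144 + 4469)/(2681 - 4717) = 4613/(-2036) = 4613*(-1/2036) = -4613/2036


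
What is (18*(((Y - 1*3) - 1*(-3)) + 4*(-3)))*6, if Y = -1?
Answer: -1404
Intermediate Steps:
(18*(((Y - 1*3) - 1*(-3)) + 4*(-3)))*6 = (18*(((-1 - 1*3) - 1*(-3)) + 4*(-3)))*6 = (18*(((-1 - 3) + 3) - 12))*6 = (18*((-4 + 3) - 12))*6 = (18*(-1 - 12))*6 = (18*(-13))*6 = -234*6 = -1404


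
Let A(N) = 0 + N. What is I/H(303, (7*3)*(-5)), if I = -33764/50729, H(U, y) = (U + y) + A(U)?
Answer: -33764/25415229 ≈ -0.0013285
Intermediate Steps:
A(N) = N
H(U, y) = y + 2*U (H(U, y) = (U + y) + U = y + 2*U)
I = -33764/50729 (I = -33764*1/50729 = -33764/50729 ≈ -0.66558)
I/H(303, (7*3)*(-5)) = -33764/(50729*((7*3)*(-5) + 2*303)) = -33764/(50729*(21*(-5) + 606)) = -33764/(50729*(-105 + 606)) = -33764/50729/501 = -33764/50729*1/501 = -33764/25415229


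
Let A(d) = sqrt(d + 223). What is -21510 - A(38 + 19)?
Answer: -21510 - 2*sqrt(70) ≈ -21527.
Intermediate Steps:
A(d) = sqrt(223 + d)
-21510 - A(38 + 19) = -21510 - sqrt(223 + (38 + 19)) = -21510 - sqrt(223 + 57) = -21510 - sqrt(280) = -21510 - 2*sqrt(70)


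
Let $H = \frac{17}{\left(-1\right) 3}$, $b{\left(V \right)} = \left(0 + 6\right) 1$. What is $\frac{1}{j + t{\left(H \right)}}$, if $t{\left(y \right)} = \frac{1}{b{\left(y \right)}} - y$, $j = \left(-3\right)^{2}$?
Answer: $\frac{6}{89} \approx 0.067416$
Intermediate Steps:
$b{\left(V \right)} = 6$ ($b{\left(V \right)} = 6 \cdot 1 = 6$)
$j = 9$
$H = - \frac{17}{3}$ ($H = \frac{17}{-3} = 17 \left(- \frac{1}{3}\right) = - \frac{17}{3} \approx -5.6667$)
$t{\left(y \right)} = \frac{1}{6} - y$
$\frac{1}{j + t{\left(H \right)}} = \frac{1}{9 + \left(\frac{1}{6} - - \frac{17}{3}\right)} = \frac{1}{9 + \left(\frac{1}{6} + \frac{17}{3}\right)} = \frac{1}{9 + \frac{35}{6}} = \frac{1}{\frac{89}{6}} = \frac{6}{89}$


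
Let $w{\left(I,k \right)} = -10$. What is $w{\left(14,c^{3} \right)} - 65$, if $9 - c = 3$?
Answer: $-75$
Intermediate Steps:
$c = 6$ ($c = 9 - 3 = 6$)
$w{\left(14,c^{3} \right)} - 65 = -10 - 65 = -75$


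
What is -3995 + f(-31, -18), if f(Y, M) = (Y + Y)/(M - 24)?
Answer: -83864/21 ≈ -3993.5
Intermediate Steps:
f(Y, M) = 2*Y/(-24 + M) (f(Y, M) = (2*Y)/(-24 + M) = 2*Y/(-24 + M))
-3995 + f(-31, -18) = -3995 + 2*(-31)/(-24 - 18) = -3995 + 2*(-31)/(-42) = -3995 + 2*(-31)*(-1/42) = -3995 + 31/21 = -83864/21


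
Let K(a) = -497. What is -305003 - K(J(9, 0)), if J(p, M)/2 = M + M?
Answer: -304506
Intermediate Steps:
J(p, M) = 4*M (J(p, M) = 2*(M + M) = 2*(2*M) = 4*M)
-305003 - K(J(9, 0)) = -305003 - 1*(-497) = -305003 + 497 = -304506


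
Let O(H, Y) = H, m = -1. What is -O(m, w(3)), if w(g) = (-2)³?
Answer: 1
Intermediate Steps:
w(g) = -8
-O(m, w(3)) = -1*(-1) = 1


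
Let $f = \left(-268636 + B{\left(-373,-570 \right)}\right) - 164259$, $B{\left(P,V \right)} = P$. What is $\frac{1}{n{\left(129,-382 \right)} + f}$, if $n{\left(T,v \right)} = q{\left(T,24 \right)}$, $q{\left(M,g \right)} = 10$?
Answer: $- \frac{1}{433258} \approx -2.3081 \cdot 10^{-6}$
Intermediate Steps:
$n{\left(T,v \right)} = 10$
$f = -433268$ ($f = \left(-268636 - 373\right) - 164259 = -269009 - 164259 = -433268$)
$\frac{1}{n{\left(129,-382 \right)} + f} = \frac{1}{10 - 433268} = \frac{1}{-433258} = - \frac{1}{433258}$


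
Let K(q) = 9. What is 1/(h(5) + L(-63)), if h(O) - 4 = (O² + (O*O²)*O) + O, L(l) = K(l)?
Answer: 1/668 ≈ 0.0014970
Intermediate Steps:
L(l) = 9
h(O) = 4 + O + O² + O⁴ (h(O) = 4 + ((O² + (O*O²)*O) + O) = 4 + ((O² + O³*O) + O) = 4 + ((O² + O⁴) + O) = 4 + (O + O² + O⁴) = 4 + O + O² + O⁴)
1/(h(5) + L(-63)) = 1/((4 + 5 + 5² + 5⁴) + 9) = 1/((4 + 5 + 25 + 625) + 9) = 1/(659 + 9) = 1/668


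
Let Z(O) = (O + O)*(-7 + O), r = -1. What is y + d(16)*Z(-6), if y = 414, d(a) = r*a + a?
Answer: 414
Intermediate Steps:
Z(O) = 2*O*(-7 + O) (Z(O) = (2*O)*(-7 + O) = 2*O*(-7 + O))
d(a) = 0 (d(a) = -a + a = 0)
y + d(16)*Z(-6) = 414 + 0*(2*(-6)*(-7 - 6)) = 414 + 0*(2*(-6)*(-13)) = 414 + 0*156 = 414 + 0 = 414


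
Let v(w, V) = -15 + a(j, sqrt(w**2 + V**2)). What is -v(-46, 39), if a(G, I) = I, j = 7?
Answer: 15 - sqrt(3637) ≈ -45.308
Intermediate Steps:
v(w, V) = -15 + sqrt(V**2 + w**2) (v(w, V) = -15 + sqrt(w**2 + V**2) = -15 + sqrt(V**2 + w**2))
-v(-46, 39) = -(-15 + sqrt(39**2 + (-46)**2)) = -(-15 + sqrt(1521 + 2116)) = -(-15 + sqrt(3637)) = 15 - sqrt(3637)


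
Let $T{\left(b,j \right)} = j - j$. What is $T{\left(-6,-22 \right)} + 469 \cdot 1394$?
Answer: $653786$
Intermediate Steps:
$T{\left(b,j \right)} = 0$
$T{\left(-6,-22 \right)} + 469 \cdot 1394 = 0 + 469 \cdot 1394 = 0 + 653786 = 653786$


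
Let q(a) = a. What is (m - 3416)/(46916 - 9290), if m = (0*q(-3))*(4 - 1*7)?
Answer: -1708/18813 ≈ -0.090788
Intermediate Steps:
m = 0 (m = (0*(-3))*(4 - 1*7) = 0*(4 - 7) = 0*(-3) = 0)
(m - 3416)/(46916 - 9290) = (0 - 3416)/(46916 - 9290) = -3416/37626 = -3416*1/37626 = -1708/18813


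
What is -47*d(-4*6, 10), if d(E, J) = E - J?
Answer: 1598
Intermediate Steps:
-47*d(-4*6, 10) = -47*(-4*6 - 1*10) = -47*(-24 - 10) = -47*(-34) = 1598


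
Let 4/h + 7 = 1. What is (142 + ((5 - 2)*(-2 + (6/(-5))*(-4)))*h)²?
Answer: 465124/25 ≈ 18605.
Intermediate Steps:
h = -⅔ (h = 4/(-7 + 1) = 4/(-6) = 4*(-⅙) = -⅔ ≈ -0.66667)
(142 + ((5 - 2)*(-2 + (6/(-5))*(-4)))*h)² = (142 + ((5 - 2)*(-2 + (6/(-5))*(-4)))*(-⅔))² = (142 + (3*(-2 + (6*(-⅕))*(-4)))*(-⅔))² = (142 + (3*(-2 - 6/5*(-4)))*(-⅔))² = (142 + (3*(-2 + 24/5))*(-⅔))² = (142 + (3*(14/5))*(-⅔))² = (142 + (42/5)*(-⅔))² = (142 - 28/5)² = (682/5)² = 465124/25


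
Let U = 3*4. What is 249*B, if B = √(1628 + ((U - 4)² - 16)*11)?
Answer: 3486*√11 ≈ 11562.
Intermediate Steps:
U = 12
B = 14*√11 (B = √(1628 + ((12 - 4)² - 16)*11) = √(1628 + (8² - 16)*11) = √(1628 + (64 - 16)*11) = √(1628 + 48*11) = √(1628 + 528) = √2156 = 14*√11 ≈ 46.433)
249*B = 249*(14*√11) = 3486*√11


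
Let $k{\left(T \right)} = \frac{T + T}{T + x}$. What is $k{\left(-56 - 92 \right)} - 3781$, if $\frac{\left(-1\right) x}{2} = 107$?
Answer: $- \frac{684213}{181} \approx -3780.2$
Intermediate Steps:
$x = -214$ ($x = \left(-2\right) 107 = -214$)
$k{\left(T \right)} = \frac{2 T}{-214 + T}$ ($k{\left(T \right)} = \frac{T + T}{T - 214} = \frac{2 T}{-214 + T}$)
$k{\left(-56 - 92 \right)} - 3781 = \frac{2 \left(-56 - 92\right)}{-214 - 148} - 3781 = 2 \left(-148\right) \frac{1}{-214 - 148} - 3781 = 2 \left(-148\right) \frac{1}{-362} - 3781 = 2 \left(-148\right) \left(- \frac{1}{362}\right) - 3781 = \frac{148}{181} - 3781 = - \frac{684213}{181}$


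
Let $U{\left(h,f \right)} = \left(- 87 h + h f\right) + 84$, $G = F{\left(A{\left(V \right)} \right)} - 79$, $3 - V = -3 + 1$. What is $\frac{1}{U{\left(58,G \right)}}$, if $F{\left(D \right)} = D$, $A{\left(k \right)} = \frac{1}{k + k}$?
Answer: $- \frac{5}{47691} \approx -0.00010484$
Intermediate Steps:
$V = 5$ ($V = 3 - \left(-3 + 1\right) = 3 - -2 = 3 + 2 = 5$)
$A{\left(k \right)} = \frac{1}{2 k}$
$G = - \frac{789}{10}$ ($G = \frac{1}{2 \cdot 5} - 79 = \frac{1}{2} \cdot \frac{1}{5} - 79 = \frac{1}{10} - 79 = - \frac{789}{10} \approx -78.9$)
$U{\left(h,f \right)} = 84 - 87 h + f h$ ($U{\left(h,f \right)} = \left(- 87 h + f h\right) + 84 = 84 - 87 h + f h$)
$\frac{1}{U{\left(58,G \right)}} = \frac{1}{84 - 5046 - \frac{22881}{5}} = \frac{1}{- \frac{47691}{5}} = - \frac{5}{47691}$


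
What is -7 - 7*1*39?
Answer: -280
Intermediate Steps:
-7 - 7*1*39 = -7 - 7*39 = -7 - 273 = -280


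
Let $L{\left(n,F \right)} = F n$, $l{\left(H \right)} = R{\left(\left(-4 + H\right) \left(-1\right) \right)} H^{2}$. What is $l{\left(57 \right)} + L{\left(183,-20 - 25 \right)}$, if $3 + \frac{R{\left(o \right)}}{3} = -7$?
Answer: $-105705$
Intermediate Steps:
$R{\left(o \right)} = -30$ ($R{\left(o \right)} = -9 + 3 \left(-7\right) = -9 - 21 = -30$)
$l{\left(H \right)} = - 30 H^{2}$
$l{\left(57 \right)} + L{\left(183,-20 - 25 \right)} = - 30 \cdot 57^{2} + \left(-20 - 25\right) 183 = \left(-30\right) 3249 - 8235 = -97470 - 8235 = -105705$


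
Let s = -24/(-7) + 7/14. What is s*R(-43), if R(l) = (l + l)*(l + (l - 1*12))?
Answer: 33110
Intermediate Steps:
R(l) = 2*l*(-12 + 2*l) (R(l) = (2*l)*(l + (l - 12)) = (2*l)*(l + (-12 + l)) = (2*l)*(-12 + 2*l) = 2*l*(-12 + 2*l))
s = 55/14 (s = -24*(-⅐) + 7*(1/14) = 24/7 + ½ = 55/14 ≈ 3.9286)
s*R(-43) = 55*(4*(-43)*(-6 - 43))/14 = 55*(4*(-43)*(-49))/14 = (55/14)*8428 = 33110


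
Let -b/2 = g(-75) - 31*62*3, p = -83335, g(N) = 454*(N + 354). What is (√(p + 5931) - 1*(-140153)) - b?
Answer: 381953 + 2*I*√19351 ≈ 3.8195e+5 + 278.22*I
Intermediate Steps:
g(N) = 160716 + 454*N (g(N) = 454*(354 + N) = 160716 + 454*N)
b = -241800 (b = -2*((160716 + 454*(-75)) - 31*62*3) = -2*((160716 - 34050) - 1922*3) = -2*(126666 - 5766) = -2*120900 = -241800)
(√(p + 5931) - 1*(-140153)) - b = (√(-83335 + 5931) - 1*(-140153)) - 1*(-241800) = (√(-77404) + 140153) + 241800 = (2*I*√19351 + 140153) + 241800 = (140153 + 2*I*√19351) + 241800 = 381953 + 2*I*√19351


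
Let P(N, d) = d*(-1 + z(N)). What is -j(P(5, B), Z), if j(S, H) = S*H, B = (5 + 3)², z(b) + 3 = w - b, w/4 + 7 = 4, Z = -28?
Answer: -37632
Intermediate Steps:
w = -12 (w = -28 + 4*4 = -28 + 16 = -12)
z(b) = -15 - b (z(b) = -3 + (-12 - b) = -15 - b)
B = 64 (B = 8² = 64)
P(N, d) = d*(-16 - N) (P(N, d) = d*(-1 + (-15 - N)) = d*(-16 - N))
j(S, H) = H*S
-j(P(5, B), Z) = -(-28)*(-1*64*(16 + 5)) = -(-28)*(-1*64*21) = -(-28)*(-1344) = -1*37632 = -37632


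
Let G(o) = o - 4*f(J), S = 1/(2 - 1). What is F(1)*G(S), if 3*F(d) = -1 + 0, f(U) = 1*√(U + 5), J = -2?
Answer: -⅓ + 4*√3/3 ≈ 1.9761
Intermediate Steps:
f(U) = √(5 + U) (f(U) = 1*√(5 + U) = √(5 + U))
S = 1 (S = 1/1 = 1)
F(d) = -⅓ (F(d) = (-1 + 0)/3 = (⅓)*(-1) = -⅓)
G(o) = o - 4*√3 (G(o) = o - 4*√(5 - 2) = o - 4*√3)
F(1)*G(S) = -(1 - 4*√3)/3 = -⅓ + 4*√3/3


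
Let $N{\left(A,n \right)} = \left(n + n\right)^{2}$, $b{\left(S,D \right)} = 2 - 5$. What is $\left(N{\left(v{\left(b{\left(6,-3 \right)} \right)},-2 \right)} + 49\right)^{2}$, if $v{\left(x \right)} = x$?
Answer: $4225$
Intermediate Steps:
$b{\left(S,D \right)} = -3$
$N{\left(A,n \right)} = 4 n^{2}$ ($N{\left(A,n \right)} = \left(2 n\right)^{2} = 4 n^{2}$)
$\left(N{\left(v{\left(b{\left(6,-3 \right)} \right)},-2 \right)} + 49\right)^{2} = \left(4 \left(-2\right)^{2} + 49\right)^{2} = \left(4 \cdot 4 + 49\right)^{2} = \left(16 + 49\right)^{2} = 65^{2} = 4225$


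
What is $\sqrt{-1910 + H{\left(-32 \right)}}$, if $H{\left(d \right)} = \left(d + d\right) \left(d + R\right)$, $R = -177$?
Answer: $21 \sqrt{26} \approx 107.08$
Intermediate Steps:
$H{\left(d \right)} = 2 d \left(-177 + d\right)$ ($H{\left(d \right)} = \left(d + d\right) \left(d - 177\right) = 2 d \left(-177 + d\right)$)
$\sqrt{-1910 + H{\left(-32 \right)}} = \sqrt{-1910 + 2 \left(-32\right) \left(-177 - 32\right)} = \sqrt{-1910 + 2 \left(-32\right) \left(-209\right)} = \sqrt{-1910 + 13376} = \sqrt{11466} = 21 \sqrt{26}$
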